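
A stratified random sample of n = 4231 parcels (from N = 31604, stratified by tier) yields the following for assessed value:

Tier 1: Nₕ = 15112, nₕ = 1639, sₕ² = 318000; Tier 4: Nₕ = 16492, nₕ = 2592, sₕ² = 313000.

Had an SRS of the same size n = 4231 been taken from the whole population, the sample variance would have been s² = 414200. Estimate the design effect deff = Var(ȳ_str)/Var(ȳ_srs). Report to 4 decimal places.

0.7933

Var(ȳ_str) = Σ Wₕ²(1−fₕ)sₕ²/nₕ with Wₕ = Nₕ/31604:
  Tier 1: (15112/31604)²·(1−1639/15112)·318000/1639 = 39.550349
  Tier 4: (16492/31604)²·(1−2592/16492)·313000/2592 = 27.714903
  → Var(ȳ_str) = 67.265252.
Var(ȳ_srs) = (1 − 4231/31604)·414200/4231 = 84.790542.
deff = 67.265252 / 84.790542 = 0.7933.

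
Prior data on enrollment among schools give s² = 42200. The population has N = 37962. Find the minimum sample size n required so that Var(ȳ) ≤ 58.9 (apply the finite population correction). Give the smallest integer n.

Without fpc, n₀ = s²/D = 42200/58.9 = 716.4686.
With fpc, (1 − n/N)·s²/n ≤ D requires n ≥ n₀/(1 + n₀/N) = 716.4686/(1 + 716.4686/37962) = 703.1969.
Rounding up, n = 704.

704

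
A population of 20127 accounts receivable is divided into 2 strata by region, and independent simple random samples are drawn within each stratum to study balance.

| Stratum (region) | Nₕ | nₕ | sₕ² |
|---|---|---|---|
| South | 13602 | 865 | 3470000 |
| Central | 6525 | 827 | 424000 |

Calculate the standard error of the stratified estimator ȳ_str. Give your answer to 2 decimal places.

Var(ȳ_str) = Σₕ Wₕ²(1 − fₕ)sₕ²/nₕ with Wₕ = Nₕ/N, N = 20127.
South: Wₕ = 0.67580862; term = 0.67580862²·(1 − 0.06359359)·3470000/865 = 1715.6362.
Central: Wₕ = 0.32419138; term = 0.32419138²·(1 − 0.12674330)·424000/827 = 47.054939.
Sum = 1762.6911.
SE = √(1762.6911) = 41.98.

41.98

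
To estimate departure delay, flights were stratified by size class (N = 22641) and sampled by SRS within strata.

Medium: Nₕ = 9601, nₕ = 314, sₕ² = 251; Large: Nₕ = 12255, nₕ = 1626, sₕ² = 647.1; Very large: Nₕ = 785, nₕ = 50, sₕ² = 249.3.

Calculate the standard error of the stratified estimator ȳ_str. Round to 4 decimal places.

0.4958

Var(ȳ_str) = Σₕ Wₕ²(1 − fₕ)sₕ²/nₕ with Wₕ = Nₕ/N, N = 22641.
Medium: Wₕ = 0.42405371; term = 0.42405371²·(1 − 0.03270493)·251/314 = 0.13904161.
Large: Wₕ = 0.54127468; term = 0.54127468²·(1 − 0.13268054)·647.1/1626 = 0.10112659.
Very large: Wₕ = 0.03467161; term = 0.03467161²·(1 − 0.06369427)·249.3/50 = 0.0056120051.
Sum = 0.24578021.
SE = √(0.24578021) = 0.4958.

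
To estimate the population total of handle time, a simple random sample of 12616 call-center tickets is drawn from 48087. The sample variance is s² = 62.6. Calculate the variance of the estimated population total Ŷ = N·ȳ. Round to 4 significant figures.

Var(Ŷ) = N²·Var(ȳ) = N²·(1 − n/N)·s²/n.
f = 12616/48087 = 0.26235781; Var(ȳ) = 0.73764219·62.6/12616 = 0.0036601459.
Var(Ŷ) = 48087² · 0.0036601459 = 8.4635734 × 10^6.

8.464 × 10^6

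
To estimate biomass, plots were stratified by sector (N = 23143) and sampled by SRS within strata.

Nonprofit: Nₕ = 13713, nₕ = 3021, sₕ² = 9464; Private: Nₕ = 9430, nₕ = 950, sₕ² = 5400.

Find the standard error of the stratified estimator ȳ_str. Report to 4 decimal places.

1.3062

Var(ȳ_str) = Σₕ Wₕ²(1 − fₕ)sₕ²/nₕ with Wₕ = Nₕ/N, N = 23143.
Nonprofit: Wₕ = 0.59253338; term = 0.59253338²·(1 − 0.22030190)·9464/3021 = 0.85758292.
Private: Wₕ = 0.40746662; term = 0.40746662²·(1 − 0.10074231)·5400/950 = 0.8486691.
Sum = 1.706252.
SE = √(1.706252) = 1.3062.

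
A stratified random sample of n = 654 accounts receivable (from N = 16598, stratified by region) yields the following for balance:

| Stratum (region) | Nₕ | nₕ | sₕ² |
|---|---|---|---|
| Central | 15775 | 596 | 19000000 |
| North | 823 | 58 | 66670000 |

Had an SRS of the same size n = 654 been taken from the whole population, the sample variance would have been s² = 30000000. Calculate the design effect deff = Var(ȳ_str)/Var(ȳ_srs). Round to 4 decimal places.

0.6884

Var(ȳ_str) = Σ Wₕ²(1−fₕ)sₕ²/nₕ with Wₕ = Nₕ/16598:
  Central: (15775/16598)²·(1−596/15775)·19000000/596 = 27708.202
  North: (823/16598)²·(1−58/823)·66670000/58 = 2626.9524
  → Var(ȳ_str) = 30335.154.
Var(ȳ_srs) = (1 − 654/16598)·30000000/654 = 44064.113.
deff = 30335.154 / 44064.113 = 0.6884.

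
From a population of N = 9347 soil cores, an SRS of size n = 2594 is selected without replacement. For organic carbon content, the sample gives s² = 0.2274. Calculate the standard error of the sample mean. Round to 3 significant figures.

Under SRS without replacement, Var(ȳ) = (1 − f)·s²/n with f = n/N = 2594/9347 = 0.27752220.
Var(ȳ) = (1 − 0.27752220)·0.2274/2594 = 0.72247780·8.766384 × 10^-5 = 6.3335178 × 10^-5.
SE(ȳ) = √(6.3335178 × 10^-5) = 0.00796.

0.00796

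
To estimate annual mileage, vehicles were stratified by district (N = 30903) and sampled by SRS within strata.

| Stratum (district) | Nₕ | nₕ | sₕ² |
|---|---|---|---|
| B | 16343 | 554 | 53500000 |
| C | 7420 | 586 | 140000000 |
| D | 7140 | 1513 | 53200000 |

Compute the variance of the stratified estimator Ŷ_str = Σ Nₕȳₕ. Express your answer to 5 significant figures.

3.8446 × 10^13

Var(Ŷ_str) = Σₕ Nₕ²(1 − fₕ)sₕ²/nₕ.
B: 16343²·(1 − 554/16343)·53500000/554 = 2.4918989 × 10^13.
C: 7420²·(1 − 586/7420)·140000000/586 = 1.2114606 × 10^13.
D: 7140²·(1 − 1513/7140)·53200000/1513 = 1.4126931 × 10^12.
Sum = 3.8446288 × 10^13.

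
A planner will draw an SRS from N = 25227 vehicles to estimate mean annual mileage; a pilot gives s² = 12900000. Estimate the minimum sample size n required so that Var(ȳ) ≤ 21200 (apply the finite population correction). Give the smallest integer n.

595

Without fpc, n₀ = s²/D = 12900000/21200 = 608.4906.
With fpc, (1 − n/N)·s²/n ≤ D requires n ≥ n₀/(1 + n₀/N) = 608.4906/(1 + 608.4906/25227) = 594.1591.
Rounding up, n = 595.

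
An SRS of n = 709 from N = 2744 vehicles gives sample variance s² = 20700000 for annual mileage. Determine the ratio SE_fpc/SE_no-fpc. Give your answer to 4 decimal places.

f = n/N = 709/2744 = 0.25838192.
SE_no-fpc = √(s²/n) = 170.86852; SE_fpc = √((1−f)s²/n) = 147.14727.
Ratio = √(1−f) = 0.86117250.

0.8612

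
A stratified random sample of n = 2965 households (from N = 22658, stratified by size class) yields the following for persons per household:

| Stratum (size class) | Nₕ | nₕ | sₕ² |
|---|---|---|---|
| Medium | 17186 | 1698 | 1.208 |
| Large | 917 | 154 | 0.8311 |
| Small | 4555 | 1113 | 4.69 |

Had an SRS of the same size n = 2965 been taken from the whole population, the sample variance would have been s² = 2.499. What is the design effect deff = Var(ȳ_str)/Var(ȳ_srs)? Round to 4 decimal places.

0.6892

Var(ȳ_str) = Σ Wₕ²(1−fₕ)sₕ²/nₕ with Wₕ = Nₕ/22658:
  Medium: (17186/22658)²·(1−1698/17186)·1.208/1698 = 3.6885549 × 10^-4
  Large: (917/22658)²·(1−154/917)·0.8311/154 = 7.3550104 × 10^-6
  Small: (4555/22658)²·(1−1113/4555)·4.69/1113 = 1.2868673 × 10^-4
  → Var(ȳ_str) = 5.0489723 × 10^-4.
Var(ȳ_srs) = (1 − 2965/22658)·2.499/2965 = 7.3254088 × 10^-4.
deff = (5.0489723 × 10^-4) / (7.3254088 × 10^-4) = 0.6892.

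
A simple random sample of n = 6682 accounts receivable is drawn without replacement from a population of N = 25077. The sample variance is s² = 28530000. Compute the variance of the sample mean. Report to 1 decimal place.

3132.0

Under SRS without replacement, Var(ȳ) = (1 − f)·s²/n with f = n/N = 6682/25077 = 0.26645931.
Var(ȳ) = (1 − 0.26645931)·28530000/6682 = 0.73354069·4269.6797 = 3131.9838.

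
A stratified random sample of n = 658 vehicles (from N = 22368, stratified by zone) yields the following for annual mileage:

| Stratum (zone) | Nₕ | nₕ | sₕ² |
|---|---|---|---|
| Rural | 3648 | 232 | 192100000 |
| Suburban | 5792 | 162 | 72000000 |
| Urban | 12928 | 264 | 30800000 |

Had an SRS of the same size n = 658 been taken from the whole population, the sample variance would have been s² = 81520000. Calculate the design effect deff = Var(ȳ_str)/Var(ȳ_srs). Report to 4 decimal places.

Var(ȳ_str) = Σ Wₕ²(1−fₕ)sₕ²/nₕ with Wₕ = Nₕ/22368:
  Rural: (3648/22368)²·(1−232/3648)·192100000/232 = 20623.281
  Suburban: (5792/22368)²·(1−162/5792)·72000000/162 = 28966.773
  Urban: (12928/22368)²·(1−264/12928)·30800000/264 = 38176.378
  → Var(ȳ_str) = 87766.432.
Var(ȳ_srs) = (1 − 658/22368)·81520000/658 = 120246.09.
deff = 87766.432 / 120246.09 = 0.7299.

0.7299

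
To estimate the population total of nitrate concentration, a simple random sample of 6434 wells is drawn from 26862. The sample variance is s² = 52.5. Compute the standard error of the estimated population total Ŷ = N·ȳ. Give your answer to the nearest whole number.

Var(Ŷ) = N²·Var(ȳ) = N²·(1 − n/N)·s²/n.
f = 6434/26862 = 0.23952051; Var(ȳ) = 0.76047949·52.5/6434 = 0.0062053424.
Var(Ŷ) = 26862² · 0.0062053424 = 4.4775706 × 10^6.
SE(Ŷ) = √(4.4775706 × 10^6) = 2116.

2116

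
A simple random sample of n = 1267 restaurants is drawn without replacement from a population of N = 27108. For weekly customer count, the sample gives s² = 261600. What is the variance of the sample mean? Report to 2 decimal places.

Under SRS without replacement, Var(ȳ) = (1 − f)·s²/n with f = n/N = 1267/27108 = 0.04673897.
Var(ȳ) = (1 − 0.04673897)·261600/1267 = 0.95326103·206.47198 = 196.82169.

196.82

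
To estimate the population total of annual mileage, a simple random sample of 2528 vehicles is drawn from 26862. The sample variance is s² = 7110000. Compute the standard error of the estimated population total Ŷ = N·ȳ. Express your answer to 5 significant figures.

Var(Ŷ) = N²·Var(ȳ) = N²·(1 − n/N)·s²/n.
f = 2528/26862 = 0.09411064; Var(ȳ) = 0.90588936·7110000/2528 = 2547.8138.
Var(Ŷ) = 26862² · 2547.8138 = 1.8384185 × 10^12.
SE(Ŷ) = √(1.8384185 × 10^12) = 1.3559 × 10^6.

1.3559 × 10^6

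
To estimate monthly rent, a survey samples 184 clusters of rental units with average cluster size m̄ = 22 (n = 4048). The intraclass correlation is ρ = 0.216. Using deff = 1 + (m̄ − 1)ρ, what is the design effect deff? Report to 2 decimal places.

deff = 1 + (22 − 1)·0.216 = 1 + 4.536 = 5.536.

5.54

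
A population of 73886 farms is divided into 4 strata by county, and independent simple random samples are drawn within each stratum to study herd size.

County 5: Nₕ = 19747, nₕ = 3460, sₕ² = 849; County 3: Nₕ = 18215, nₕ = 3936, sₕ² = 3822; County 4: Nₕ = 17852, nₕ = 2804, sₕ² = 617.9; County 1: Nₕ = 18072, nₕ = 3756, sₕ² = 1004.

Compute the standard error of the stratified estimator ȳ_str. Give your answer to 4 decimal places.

0.2902

Var(ȳ_str) = Σₕ Wₕ²(1 − fₕ)sₕ²/nₕ with Wₕ = Nₕ/N, N = 73886.
County 5: Wₕ = 0.26726308; term = 0.26726308²·(1 − 0.17521649)·849/3460 = 0.014456045.
County 3: Wₕ = 0.24652844; term = 0.24652844²·(1 − 0.21608564)·3822/3936 = 0.046263475.
County 4: Wₕ = 0.24161546; term = 0.24161546²·(1 − 0.15706924)·617.9/2804 = 0.010843801.
County 1: Wₕ = 0.24459302; term = 0.24459302²·(1 − 0.20783533)·1004/3756 = 0.012668107.
Sum = 0.084231428.
SE = √(0.084231428) = 0.2902.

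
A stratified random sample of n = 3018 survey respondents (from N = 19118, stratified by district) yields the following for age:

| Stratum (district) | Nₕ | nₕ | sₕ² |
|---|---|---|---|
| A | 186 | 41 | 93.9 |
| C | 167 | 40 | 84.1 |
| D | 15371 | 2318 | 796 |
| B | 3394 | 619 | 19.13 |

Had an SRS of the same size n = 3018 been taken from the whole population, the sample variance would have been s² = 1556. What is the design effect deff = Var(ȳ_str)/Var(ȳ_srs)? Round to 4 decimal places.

Var(ȳ_str) = Σ Wₕ²(1−fₕ)sₕ²/nₕ with Wₕ = Nₕ/19118:
  A: (186/19118)²·(1−41/186)·93.9/41 = 1.6899652 × 10^-4
  C: (167/19118)²·(1−40/167)·84.1/40 = 1.2200322 × 10^-4
  D: (15371/19118)²·(1−2318/15371)·796/2318 = 0.18850687
  B: (3394/19118)²·(1−619/3394)·19.13/619 = 7.9636879 × 10^-4
  → Var(ȳ_str) = 0.18959424.
Var(ȳ_srs) = (1 − 3018/19118)·1556/3018 = 0.43418396.
deff = 0.18959424 / 0.43418396 = 0.4367.

0.4367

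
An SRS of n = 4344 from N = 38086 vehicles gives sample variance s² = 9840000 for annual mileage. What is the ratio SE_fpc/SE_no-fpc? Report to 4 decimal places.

f = n/N = 4344/38086 = 0.11405766.
SE_no-fpc = √(s²/n) = 47.594048; SE_fpc = √((1−f)s²/n) = 44.797664.
Ratio = √(1−f) = 0.94124510.

0.9412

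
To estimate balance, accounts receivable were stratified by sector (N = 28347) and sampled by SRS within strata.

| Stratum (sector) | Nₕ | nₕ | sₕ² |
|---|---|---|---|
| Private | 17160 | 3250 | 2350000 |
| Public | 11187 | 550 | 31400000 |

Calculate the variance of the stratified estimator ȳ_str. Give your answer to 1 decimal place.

Var(ȳ_str) = Σₕ Wₕ²(1 − fₕ)sₕ²/nₕ with Wₕ = Nₕ/N, N = 28347.
Private: Wₕ = 0.60535506; term = 0.60535506²·(1 − 0.18939394)·2350000/3250 = 214.79032.
Public: Wₕ = 0.39464494; term = 0.39464494²·(1 − 0.04916421)·31400000/550 = 8454.4537.
Sum = 8669.244.

8669.2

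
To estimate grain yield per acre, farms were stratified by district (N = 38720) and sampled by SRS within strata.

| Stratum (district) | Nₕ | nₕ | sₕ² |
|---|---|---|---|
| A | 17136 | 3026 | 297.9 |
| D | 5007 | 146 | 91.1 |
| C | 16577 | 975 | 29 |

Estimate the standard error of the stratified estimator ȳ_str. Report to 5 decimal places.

0.17646

Var(ȳ_str) = Σₕ Wₕ²(1 − fₕ)sₕ²/nₕ with Wₕ = Nₕ/N, N = 38720.
A: Wₕ = 0.44256198; term = 0.44256198²·(1 − 0.17658730)·297.9/3026 = 0.01587696.
D: Wₕ = 0.12931302; term = 0.12931302²·(1 − 0.02915918)·91.1/146 = 0.010129734.
C: Wₕ = 0.42812500; term = 0.42812500²·(1 − 0.05881643)·29/975 = 0.0051310813.
Sum = 0.031137775.
SE = √(0.031137775) = 0.17646.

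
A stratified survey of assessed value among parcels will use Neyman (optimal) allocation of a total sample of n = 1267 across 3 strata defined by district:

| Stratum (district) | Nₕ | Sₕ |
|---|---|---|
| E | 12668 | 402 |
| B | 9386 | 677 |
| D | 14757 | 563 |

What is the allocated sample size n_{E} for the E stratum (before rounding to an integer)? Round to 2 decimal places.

326.61

Neyman allocation: nₕ = n·NₕSₕ / Σⱼ NⱼSⱼ.
Σ NⱼSⱼ = 12668·402 + 9386·677 + 14757·563 = 1.9755049 × 10^7.
n_{E} = 1267·12668·402 / (1.9755049 × 10^7) = 326.61.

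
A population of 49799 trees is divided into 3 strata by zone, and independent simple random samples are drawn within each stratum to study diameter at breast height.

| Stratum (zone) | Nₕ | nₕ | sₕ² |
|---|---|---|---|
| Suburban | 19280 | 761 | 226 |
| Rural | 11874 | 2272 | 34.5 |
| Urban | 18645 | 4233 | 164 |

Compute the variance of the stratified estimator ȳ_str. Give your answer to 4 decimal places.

Var(ȳ_str) = Σₕ Wₕ²(1 − fₕ)sₕ²/nₕ with Wₕ = Nₕ/N, N = 49799.
Suburban: Wₕ = 0.38715637; term = 0.38715637²·(1 − 0.03947095)·226/761 = 0.042756988.
Rural: Wₕ = 0.23843852; term = 0.23843852²·(1 − 0.19134243)·34.5/2272 = 6.9811709 × 10^-4.
Urban: Wₕ = 0.37440511; term = 0.37440511²·(1 − 0.22703138)·164/4233 = 0.0041979859.
Sum = 0.047653091.

0.0477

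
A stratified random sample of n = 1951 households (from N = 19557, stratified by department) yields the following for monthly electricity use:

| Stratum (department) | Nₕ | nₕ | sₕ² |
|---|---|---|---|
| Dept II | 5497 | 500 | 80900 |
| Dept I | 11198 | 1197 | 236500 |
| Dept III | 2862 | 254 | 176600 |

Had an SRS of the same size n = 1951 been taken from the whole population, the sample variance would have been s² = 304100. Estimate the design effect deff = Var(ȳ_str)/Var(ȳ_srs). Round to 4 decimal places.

0.5918

Var(ȳ_str) = Σ Wₕ²(1−fₕ)sₕ²/nₕ with Wₕ = Nₕ/19557:
  Dept II: (5497/19557)²·(1−500/5497)·80900/500 = 11.62008
  Dept I: (11198/19557)²·(1−1197/11198)·236500/1197 = 57.851738
  Dept III: (2862/19557)²·(1−254/2862)·176600/254 = 13.568434
  → Var(ȳ_str) = 83.040252.
Var(ȳ_srs) = (1 − 1951/19557)·304100/1951 = 140.31937.
deff = 83.040252 / 140.31937 = 0.5918.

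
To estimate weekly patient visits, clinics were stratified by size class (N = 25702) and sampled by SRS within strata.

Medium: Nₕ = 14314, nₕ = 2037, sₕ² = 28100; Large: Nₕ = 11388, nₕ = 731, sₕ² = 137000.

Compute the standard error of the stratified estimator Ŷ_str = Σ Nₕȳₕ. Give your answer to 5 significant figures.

Var(Ŷ_str) = Σₕ Nₕ²(1 − fₕ)sₕ²/nₕ.
Medium: 14314²·(1 − 2037/14314)·28100/2037 = 2.4242006 × 10^9.
Large: 11388²·(1 − 731/11388)·137000/731 = 2.2744983 × 10^10.
Sum = 2.5169184 × 10^10.
SE = √(2.5169184 × 10^10) = 158650.

158650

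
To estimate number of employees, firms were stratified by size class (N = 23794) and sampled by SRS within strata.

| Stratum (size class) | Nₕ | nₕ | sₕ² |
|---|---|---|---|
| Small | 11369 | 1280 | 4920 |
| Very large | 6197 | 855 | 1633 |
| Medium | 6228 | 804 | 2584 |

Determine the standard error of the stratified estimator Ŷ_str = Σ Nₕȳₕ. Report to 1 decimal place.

24752.4

Var(Ŷ_str) = Σₕ Nₕ²(1 − fₕ)sₕ²/nₕ.
Small: 11369²·(1 − 1280/11369)·4920/1280 = 4.408852 × 10^8.
Very large: 6197²·(1 − 855/6197)·1633/855 = 6.3227418 × 10^7.
Medium: 6228²·(1 − 804/6228)·2584/804 = 1.0856873 × 10^8.
Sum = 6.1268135 × 10^8.
SE = √(6.1268135 × 10^8) = 24752.4.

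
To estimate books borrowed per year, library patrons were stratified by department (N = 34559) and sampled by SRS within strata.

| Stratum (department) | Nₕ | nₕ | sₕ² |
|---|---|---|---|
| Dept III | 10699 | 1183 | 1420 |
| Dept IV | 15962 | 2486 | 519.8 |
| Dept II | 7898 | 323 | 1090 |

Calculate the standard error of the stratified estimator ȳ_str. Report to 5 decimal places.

Var(ȳ_str) = Σₕ Wₕ²(1 − fₕ)sₕ²/nₕ with Wₕ = Nₕ/N, N = 34559.
Dept III: Wₕ = 0.30958650; term = 0.30958650²·(1 − 0.11057108)·1420/1183 = 0.10232432.
Dept IV: Wₕ = 0.46187679; term = 0.46187679²·(1 − 0.15574489)·519.8/2486 = 0.037658336.
Dept II: Wₕ = 0.22853671; term = 0.22853671²·(1 − 0.04089643)·1090/323 = 0.16904464.
Sum = 0.3090273.
SE = √(0.3090273) = 0.55590.

0.55590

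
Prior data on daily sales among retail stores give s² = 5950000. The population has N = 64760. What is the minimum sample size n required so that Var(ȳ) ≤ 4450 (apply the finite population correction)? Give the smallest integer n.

1311

Without fpc, n₀ = s²/D = 5950000/4450 = 1337.0787.
With fpc, (1 − n/N)·s²/n ≤ D requires n ≥ n₀/(1 + n₀/N) = 1337.0787/(1 + 1337.0787/64760) = 1310.0309.
Rounding up, n = 1311.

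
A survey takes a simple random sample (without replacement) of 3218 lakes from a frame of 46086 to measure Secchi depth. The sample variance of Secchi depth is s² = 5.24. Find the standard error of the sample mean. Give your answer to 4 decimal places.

0.0389

Under SRS without replacement, Var(ȳ) = (1 − f)·s²/n with f = n/N = 3218/46086 = 0.06982598.
Var(ȳ) = (1 − 0.06982598)·5.24/3218 = 0.93017402·0.0016283406 = 0.0015146401.
SE(ȳ) = √(0.0015146401) = 0.0389.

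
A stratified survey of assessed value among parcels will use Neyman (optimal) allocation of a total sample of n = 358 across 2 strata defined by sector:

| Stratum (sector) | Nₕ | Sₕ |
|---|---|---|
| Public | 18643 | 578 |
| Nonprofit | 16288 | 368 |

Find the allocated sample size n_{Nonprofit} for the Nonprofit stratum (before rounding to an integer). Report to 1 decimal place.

128.0

Neyman allocation: nₕ = n·NₕSₕ / Σⱼ NⱼSⱼ.
Σ NⱼSⱼ = 18643·578 + 16288·368 = 1.6769638 × 10^7.
n_{Nonprofit} = 358·16288·368 / (1.6769638 × 10^7) = 128.0.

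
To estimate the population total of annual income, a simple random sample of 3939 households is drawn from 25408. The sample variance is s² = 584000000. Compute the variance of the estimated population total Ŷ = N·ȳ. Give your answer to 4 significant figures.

Var(Ŷ) = N²·Var(ȳ) = N²·(1 − n/N)·s²/n.
f = 3939/25408 = 0.15502991; Var(ȳ) = 0.84497009·584000000/3939 = 125276.09.
Var(Ŷ) = 25408² · 125276.09 = 8.0874042 × 10^13.

8.087 × 10^13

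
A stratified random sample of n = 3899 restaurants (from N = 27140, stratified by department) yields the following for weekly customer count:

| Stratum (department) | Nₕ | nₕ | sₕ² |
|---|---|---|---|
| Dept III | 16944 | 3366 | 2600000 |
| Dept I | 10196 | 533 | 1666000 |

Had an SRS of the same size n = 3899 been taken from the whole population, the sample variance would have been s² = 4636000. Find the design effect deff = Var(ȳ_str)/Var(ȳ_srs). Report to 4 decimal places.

Var(ȳ_str) = Σ Wₕ²(1−fₕ)sₕ²/nₕ with Wₕ = Nₕ/27140:
  Dept III: (16944/27140)²·(1−3366/16944)·2600000/3366 = 241.26332
  Dept I: (10196/27140)²·(1−533/10196)·1666000/533 = 418.09012
  → Var(ȳ_str) = 659.35344.
Var(ȳ_srs) = (1 − 3899/27140)·4636000/3899 = 1018.2048.
deff = 659.35344 / 1018.2048 = 0.6476.

0.6476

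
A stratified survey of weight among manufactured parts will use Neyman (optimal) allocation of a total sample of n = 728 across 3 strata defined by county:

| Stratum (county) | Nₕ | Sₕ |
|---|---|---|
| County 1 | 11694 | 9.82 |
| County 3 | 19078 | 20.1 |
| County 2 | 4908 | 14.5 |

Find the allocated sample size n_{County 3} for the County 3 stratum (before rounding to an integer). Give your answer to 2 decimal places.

490.22

Neyman allocation: nₕ = n·NₕSₕ / Σⱼ NⱼSⱼ.
Σ NⱼSⱼ = 11694·9.82 + 19078·20.1 + 4908·14.5 = 569468.88.
n_{County 3} = 728·19078·20.1 / 569468.88 = 490.22.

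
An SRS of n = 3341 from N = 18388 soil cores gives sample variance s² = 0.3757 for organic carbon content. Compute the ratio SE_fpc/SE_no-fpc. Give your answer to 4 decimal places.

f = n/N = 3341/18388 = 0.18169458.
SE_no-fpc = √(s²/n) = 0.010604309; SE_fpc = √((1−f)s²/n) = 0.0095926826.
Ratio = √(1−f) = 0.90460235.

0.9046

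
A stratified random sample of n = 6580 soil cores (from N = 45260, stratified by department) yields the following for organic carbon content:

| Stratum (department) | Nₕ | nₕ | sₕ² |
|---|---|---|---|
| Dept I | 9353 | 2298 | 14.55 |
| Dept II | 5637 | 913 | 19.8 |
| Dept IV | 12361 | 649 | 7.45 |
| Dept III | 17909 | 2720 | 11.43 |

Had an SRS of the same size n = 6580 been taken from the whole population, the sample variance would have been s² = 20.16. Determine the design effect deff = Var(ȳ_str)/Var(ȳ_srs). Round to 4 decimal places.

0.7085

Var(ȳ_str) = Σ Wₕ²(1−fₕ)sₕ²/nₕ with Wₕ = Nₕ/45260:
  Dept I: (9353/45260)²·(1−2298/9353)·14.55/2298 = 2.0395381 × 10^-4
  Dept II: (5637/45260)²·(1−913/5637)·19.8/913 = 2.8191828 × 10^-4
  Dept IV: (12361/45260)²·(1−649/12361)·7.45/649 = 8.1127323 × 10^-4
  Dept III: (17909/45260)²·(1−2720/17909)·11.43/2720 = 5.5801869 × 10^-4
  → Var(ȳ_str) = 0.001855164.
Var(ȳ_srs) = (1 − 6580/45260)·20.16/6580 = 0.0026184034.
deff = 0.001855164 / 0.0026184034 = 0.7085.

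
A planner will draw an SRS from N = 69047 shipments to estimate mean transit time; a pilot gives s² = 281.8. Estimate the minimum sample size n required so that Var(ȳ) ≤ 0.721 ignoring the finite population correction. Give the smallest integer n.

Without fpc, n₀ = s²/D = 281.8/0.721 = 390.8460.
Rounding up, n = 391.

391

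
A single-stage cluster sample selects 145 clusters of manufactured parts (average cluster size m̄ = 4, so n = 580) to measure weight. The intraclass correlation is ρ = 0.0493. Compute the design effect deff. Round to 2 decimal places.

1.15

deff = 1 + (4 − 1)·0.0493 = 1 + 0.1479 = 1.1479.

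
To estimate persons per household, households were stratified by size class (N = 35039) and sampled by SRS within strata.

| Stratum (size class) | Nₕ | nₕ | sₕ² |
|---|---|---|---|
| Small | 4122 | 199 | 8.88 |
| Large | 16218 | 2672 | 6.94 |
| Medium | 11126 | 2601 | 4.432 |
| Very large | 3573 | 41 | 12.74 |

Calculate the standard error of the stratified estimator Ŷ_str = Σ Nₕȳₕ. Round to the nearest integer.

Var(Ŷ_str) = Σₕ Nₕ²(1 − fₕ)sₕ²/nₕ.
Small: 4122²·(1 − 199/4122)·8.88/199 = 721582.82.
Large: 16218²·(1 − 2672/16218)·6.94/2672 = 570599.5.
Medium: 11126²·(1 − 2601/11126)·4.432/2601 = 161619.16.
Very large: 3573²·(1 − 41/3573)·12.74/41 = 3.9213832 × 10^6.
Sum = 5.3751847 × 10^6.
SE = √(5.3751847 × 10^6) = 2318.

2318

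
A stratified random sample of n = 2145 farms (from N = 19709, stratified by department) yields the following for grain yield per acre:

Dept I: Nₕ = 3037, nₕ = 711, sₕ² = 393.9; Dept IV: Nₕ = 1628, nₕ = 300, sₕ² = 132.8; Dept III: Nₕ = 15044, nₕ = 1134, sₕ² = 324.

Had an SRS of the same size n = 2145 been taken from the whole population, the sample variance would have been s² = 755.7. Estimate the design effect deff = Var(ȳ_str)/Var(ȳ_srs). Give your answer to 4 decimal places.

Var(ȳ_str) = Σ Wₕ²(1−fₕ)sₕ²/nₕ with Wₕ = Nₕ/19709:
  Dept I: (3037/19709)²·(1−711/3037)·393.9/711 = 0.010074922
  Dept IV: (1628/19709)²·(1−300/1628)·132.8/300 = 0.0024637697
  Dept III: (15044/19709)²·(1−1134/15044)·324/1134 = 0.15391935
  → Var(ȳ_str) = 0.16645804.
Var(ȳ_srs) = (1 − 2145/19709)·755.7/2145 = 0.3139648.
deff = 0.16645804 / 0.3139648 = 0.5302.

0.5302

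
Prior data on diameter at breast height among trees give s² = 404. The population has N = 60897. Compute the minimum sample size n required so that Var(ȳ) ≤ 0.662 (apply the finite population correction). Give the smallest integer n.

605

Without fpc, n₀ = s²/D = 404/0.662 = 610.2719.
With fpc, (1 − n/N)·s²/n ≤ D requires n ≥ n₀/(1 + n₀/N) = 610.2719/(1 + 610.2719/60897) = 604.2168.
Rounding up, n = 605.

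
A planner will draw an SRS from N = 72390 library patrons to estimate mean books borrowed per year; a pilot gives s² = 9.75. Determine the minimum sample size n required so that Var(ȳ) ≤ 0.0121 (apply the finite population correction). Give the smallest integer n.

Without fpc, n₀ = s²/D = 9.75/0.0121 = 805.7851.
With fpc, (1 − n/N)·s²/n ≤ D requires n ≥ n₀/(1 + n₀/N) = 805.7851/(1 + 805.7851/72390) = 796.9145.
Rounding up, n = 797.

797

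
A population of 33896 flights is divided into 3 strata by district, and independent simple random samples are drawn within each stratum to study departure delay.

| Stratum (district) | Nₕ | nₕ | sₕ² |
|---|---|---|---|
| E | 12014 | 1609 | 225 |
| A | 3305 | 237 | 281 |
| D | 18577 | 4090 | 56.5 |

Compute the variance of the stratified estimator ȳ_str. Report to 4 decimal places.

Var(ȳ_str) = Σₕ Wₕ²(1 − fₕ)sₕ²/nₕ with Wₕ = Nₕ/N, N = 33896.
E: Wₕ = 0.35443710; term = 0.35443710²·(1 − 0.13392709)·225/1609 = 0.015214556.
A: Wₕ = 0.09750413; term = 0.09750413²·(1 − 0.07170953)·281/237 = 0.010463763.
D: Wₕ = 0.54805877; term = 0.54805877²·(1 − 0.22016472)·56.5/4090 = 0.0032358045.
Sum = 0.028914124.

0.0289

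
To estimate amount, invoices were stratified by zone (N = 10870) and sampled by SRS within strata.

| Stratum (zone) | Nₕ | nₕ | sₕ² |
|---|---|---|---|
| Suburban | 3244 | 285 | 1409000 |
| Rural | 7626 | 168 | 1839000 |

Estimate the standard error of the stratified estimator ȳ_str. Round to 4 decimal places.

Var(ȳ_str) = Σₕ Wₕ²(1 − fₕ)sₕ²/nₕ with Wₕ = Nₕ/N, N = 10870.
Suburban: Wₕ = 0.29843606; term = 0.29843606²·(1 − 0.08785450)·1409000/285 = 401.63621.
Rural: Wₕ = 0.70156394; term = 0.70156394²·(1 − 0.02202990)·1839000/168 = 5269.0527.
Sum = 5670.6889.
SE = √(5670.6889) = 75.3040.

75.3040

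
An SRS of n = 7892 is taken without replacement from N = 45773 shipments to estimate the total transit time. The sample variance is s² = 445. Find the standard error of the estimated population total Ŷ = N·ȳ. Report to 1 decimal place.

9887.9

Var(Ŷ) = N²·Var(ȳ) = N²·(1 − n/N)·s²/n.
f = 7892/45773 = 0.17241605; Var(ȳ) = 0.82758395·445/7892 = 0.046664325.
Var(Ŷ) = 45773² · 0.046664325 = 9.7769579 × 10^7.
SE(Ŷ) = √(9.7769579 × 10^7) = 9887.9.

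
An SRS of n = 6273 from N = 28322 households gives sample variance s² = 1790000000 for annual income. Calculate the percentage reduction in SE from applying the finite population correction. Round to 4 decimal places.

11.7667

f = n/N = 6273/28322 = 0.22148860.
SE_no-fpc = √(s²/n) = 534.18153; SE_fpc = √((1−f)s²/n) = 471.32596.
Ratio = √(1−f) = 0.88233293. Reduction = 100·(1 − 0.88233293) = 11.7667%.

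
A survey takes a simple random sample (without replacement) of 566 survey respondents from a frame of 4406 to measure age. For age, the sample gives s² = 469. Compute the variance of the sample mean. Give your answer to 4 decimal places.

0.7222

Under SRS without replacement, Var(ȳ) = (1 − f)·s²/n with f = n/N = 566/4406 = 0.12846119.
Var(ȳ) = (1 − 0.12846119)·469/566 = 0.87153881·0.82862191 = 0.72217615.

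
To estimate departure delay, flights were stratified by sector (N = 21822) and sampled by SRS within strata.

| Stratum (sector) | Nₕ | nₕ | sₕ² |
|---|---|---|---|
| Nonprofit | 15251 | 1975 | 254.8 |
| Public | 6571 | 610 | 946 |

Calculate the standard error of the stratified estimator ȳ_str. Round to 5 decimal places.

Var(ȳ_str) = Σₕ Wₕ²(1 − fₕ)sₕ²/nₕ with Wₕ = Nₕ/N, N = 21822.
Nonprofit: Wₕ = 0.69888186; term = 0.69888186²·(1 − 0.12949970)·254.8/1975 = 0.054854061.
Public: Wₕ = 0.30111814; term = 0.30111814²·(1 − 0.09283214)·946/610 = 0.12756243.
Sum = 0.18241649.
SE = √(0.18241649) = 0.42710.

0.42710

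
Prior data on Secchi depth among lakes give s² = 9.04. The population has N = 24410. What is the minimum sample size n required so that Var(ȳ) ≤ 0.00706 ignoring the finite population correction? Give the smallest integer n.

Without fpc, n₀ = s²/D = 9.04/0.00706 = 1280.4533.
Rounding up, n = 1281.

1281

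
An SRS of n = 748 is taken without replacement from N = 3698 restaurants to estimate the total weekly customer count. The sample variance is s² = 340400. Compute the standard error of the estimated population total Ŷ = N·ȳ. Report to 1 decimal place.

70459.3

Var(Ŷ) = N²·Var(ȳ) = N²·(1 − n/N)·s²/n.
f = 748/3698 = 0.20227150; Var(ȳ) = 0.79772850·340400/748 = 363.03046.
Var(Ŷ) = 3698² · 363.03046 = 4.9645156 × 10^9.
SE(Ŷ) = √(4.9645156 × 10^9) = 70459.3.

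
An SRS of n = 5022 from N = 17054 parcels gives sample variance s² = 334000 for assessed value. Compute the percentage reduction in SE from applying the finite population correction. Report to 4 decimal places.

16.0045

f = n/N = 5022/17054 = 0.29447637.
SE_no-fpc = √(s²/n) = 8.1552049; SE_fpc = √((1−f)s²/n) = 6.8500014.
Ratio = √(1−f) = 0.83995454. Reduction = 100·(1 − 0.83995454) = 16.0045%.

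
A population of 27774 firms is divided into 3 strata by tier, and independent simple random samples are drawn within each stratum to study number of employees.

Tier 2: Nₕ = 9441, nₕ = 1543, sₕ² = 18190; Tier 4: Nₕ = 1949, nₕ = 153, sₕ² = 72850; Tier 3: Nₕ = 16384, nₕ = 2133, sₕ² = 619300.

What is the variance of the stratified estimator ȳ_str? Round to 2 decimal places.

Var(ȳ_str) = Σₕ Wₕ²(1 − fₕ)sₕ²/nₕ with Wₕ = Nₕ/N, N = 27774.
Tier 2: Wₕ = 0.33992223; term = 0.33992223²·(1 − 0.16343608)·18190/1543 = 1.1395281.
Tier 4: Wₕ = 0.07017354; term = 0.07017354²·(1 − 0.07850180)·72850/153 = 2.1606252.
Tier 3: Wₕ = 0.58990423; term = 0.58990423²·(1 − 0.13018799)·619300/2133 = 87.881739.
Sum = 91.181892.

91.18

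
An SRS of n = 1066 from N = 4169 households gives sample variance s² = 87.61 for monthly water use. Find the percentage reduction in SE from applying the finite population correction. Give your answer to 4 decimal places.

13.7270

f = n/N = 1066/4169 = 0.25569681.
SE_no-fpc = √(s²/n) = 0.28668056; SE_fpc = √((1−f)s²/n) = 0.24732794.
Ratio = √(1−f) = 0.86273008. Reduction = 100·(1 − 0.86273008) = 13.7270%.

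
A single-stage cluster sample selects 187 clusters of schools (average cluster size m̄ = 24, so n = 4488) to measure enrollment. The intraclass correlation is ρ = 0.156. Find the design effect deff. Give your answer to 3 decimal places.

4.588

deff = 1 + (24 − 1)·0.156 = 1 + 3.588 = 4.588.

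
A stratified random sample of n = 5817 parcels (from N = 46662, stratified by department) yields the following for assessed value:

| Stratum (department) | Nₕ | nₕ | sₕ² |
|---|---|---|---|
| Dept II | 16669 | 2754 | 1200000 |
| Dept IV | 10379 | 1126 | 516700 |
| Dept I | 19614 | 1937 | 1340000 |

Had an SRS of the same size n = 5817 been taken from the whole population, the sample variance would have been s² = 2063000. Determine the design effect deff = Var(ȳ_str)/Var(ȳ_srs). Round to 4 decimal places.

0.5696

Var(ȳ_str) = Σ Wₕ²(1−fₕ)sₕ²/nₕ with Wₕ = Nₕ/46662:
  Dept II: (16669/46662)²·(1−2754/16669)·1200000/2754 = 46.417673
  Dept IV: (10379/46662)²·(1−1126/10379)·516700/1126 = 20.240044
  Dept I: (19614/46662)²·(1−1937/19614)·1340000/1937 = 110.15982
  → Var(ȳ_str) = 176.81754.
Var(ȳ_srs) = (1 − 5817/46662)·2063000/5817 = 310.4386.
deff = 176.81754 / 310.4386 = 0.5696.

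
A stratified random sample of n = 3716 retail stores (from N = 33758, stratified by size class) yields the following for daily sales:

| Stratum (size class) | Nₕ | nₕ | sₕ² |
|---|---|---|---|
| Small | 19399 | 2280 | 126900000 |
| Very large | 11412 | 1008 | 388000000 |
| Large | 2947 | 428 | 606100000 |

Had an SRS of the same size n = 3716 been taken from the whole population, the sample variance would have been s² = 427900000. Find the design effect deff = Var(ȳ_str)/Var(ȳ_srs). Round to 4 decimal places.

Var(ȳ_str) = Σ Wₕ²(1−fₕ)sₕ²/nₕ with Wₕ = Nₕ/33758:
  Small: (19399/33758)²·(1−2280/19399)·126900000/2280 = 16219.262
  Very large: (11412/33758)²·(1−1008/11412)·388000000/1008 = 40103.279
  Large: (2947/33758)²·(1−428/2947)·606100000/428 = 9224.7669
  → Var(ȳ_str) = 65547.308.
Var(ȳ_srs) = (1 − 3716/33758)·427900000/3716 = 102475.19.
deff = 65547.308 / 102475.19 = 0.6396.

0.6396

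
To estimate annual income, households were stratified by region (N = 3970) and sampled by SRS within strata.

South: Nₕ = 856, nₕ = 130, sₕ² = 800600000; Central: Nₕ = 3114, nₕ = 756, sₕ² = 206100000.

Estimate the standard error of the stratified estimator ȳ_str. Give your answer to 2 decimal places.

Var(ȳ_str) = Σₕ Wₕ²(1 − fₕ)sₕ²/nₕ with Wₕ = Nₕ/N, N = 3970.
South: Wₕ = 0.21561713; term = 0.21561713²·(1 − 0.15186916)·800600000/130 = 242829.59.
Central: Wₕ = 0.78438287; term = 0.78438287²·(1 − 0.24277457)·206100000/756 = 127009.91.
Sum = 369839.5.
SE = √(369839.5) = 608.14.

608.14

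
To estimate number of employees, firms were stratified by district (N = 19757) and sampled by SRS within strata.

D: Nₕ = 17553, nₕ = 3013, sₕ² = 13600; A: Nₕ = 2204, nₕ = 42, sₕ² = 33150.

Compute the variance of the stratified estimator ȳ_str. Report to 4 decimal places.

Var(ȳ_str) = Σₕ Wₕ²(1 − fₕ)sₕ²/nₕ with Wₕ = Nₕ/N, N = 19757.
D: Wₕ = 0.88844460; term = 0.88844460²·(1 − 0.17165157)·13600/3013 = 2.9513012.
A: Wₕ = 0.11155540; term = 0.11155540²·(1 − 0.01905626)·33150/42 = 9.6351731.
Sum = 12.586474.

12.5865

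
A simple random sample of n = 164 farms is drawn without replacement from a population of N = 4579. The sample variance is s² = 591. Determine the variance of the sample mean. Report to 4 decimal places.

3.4746

Under SRS without replacement, Var(ȳ) = (1 − f)·s²/n with f = n/N = 164/4579 = 0.03581568.
Var(ȳ) = (1 − 0.03581568)·591/164 = 0.96418432·3.6036585 = 3.4745911.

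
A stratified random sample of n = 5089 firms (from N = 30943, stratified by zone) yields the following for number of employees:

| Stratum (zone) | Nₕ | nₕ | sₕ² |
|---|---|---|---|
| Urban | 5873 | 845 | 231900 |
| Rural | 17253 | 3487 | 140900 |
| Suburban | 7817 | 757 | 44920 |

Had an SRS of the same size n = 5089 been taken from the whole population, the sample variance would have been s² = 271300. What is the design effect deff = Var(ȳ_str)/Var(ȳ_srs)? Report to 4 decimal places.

0.4918

Var(ȳ_str) = Σ Wₕ²(1−fₕ)sₕ²/nₕ with Wₕ = Nₕ/30943:
  Urban: (5873/30943)²·(1−845/5873)·231900/845 = 8.463977
  Rural: (17253/30943)²·(1−3487/17253)·140900/3487 = 10.023205
  Suburban: (7817/30943)²·(1−757/7817)·44920/757 = 3.4202972
  → Var(ȳ_str) = 21.907479.
Var(ȳ_srs) = (1 − 5089/30943)·271300/5089 = 44.543329.
deff = 21.907479 / 44.543329 = 0.4918.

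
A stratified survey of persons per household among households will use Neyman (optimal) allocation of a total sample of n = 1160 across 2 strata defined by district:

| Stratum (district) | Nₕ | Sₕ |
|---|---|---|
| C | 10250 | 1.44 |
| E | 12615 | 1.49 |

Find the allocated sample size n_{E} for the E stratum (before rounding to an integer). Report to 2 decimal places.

Neyman allocation: nₕ = n·NₕSₕ / Σⱼ NⱼSⱼ.
Σ NⱼSⱼ = 10250·1.44 + 12615·1.49 = 33556.35.
n_{E} = 1160·12615·1.49 / 33556.35 = 649.77.

649.77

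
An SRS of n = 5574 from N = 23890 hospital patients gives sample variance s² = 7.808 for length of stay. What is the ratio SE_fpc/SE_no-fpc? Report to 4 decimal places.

0.8756

f = n/N = 5574/23890 = 0.23331938.
SE_no-fpc = √(s²/n) = 0.037427121; SE_fpc = √((1−f)s²/n) = 0.032771299.
Ratio = √(1−f) = 0.87560300.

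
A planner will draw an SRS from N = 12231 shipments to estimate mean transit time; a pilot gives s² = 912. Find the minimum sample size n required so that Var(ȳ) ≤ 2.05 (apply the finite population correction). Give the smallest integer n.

430

Without fpc, n₀ = s²/D = 912/2.05 = 444.8780.
With fpc, (1 − n/N)·s²/n ≤ D requires n ≥ n₀/(1 + n₀/N) = 444.8780/(1 + 444.8780/12231) = 429.2644.
Rounding up, n = 430.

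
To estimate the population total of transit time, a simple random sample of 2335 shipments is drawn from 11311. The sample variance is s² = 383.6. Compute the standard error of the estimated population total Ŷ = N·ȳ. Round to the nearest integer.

Var(Ŷ) = N²·Var(ȳ) = N²·(1 − n/N)·s²/n.
f = 2335/11311 = 0.20643621; Var(ȳ) = 0.79356379·383.6/2335 = 0.13036877.
Var(Ŷ) = 11311² · 0.13036877 = 1.6679214 × 10^7.
SE(Ŷ) = √(1.6679214 × 10^7) = 4084.

4084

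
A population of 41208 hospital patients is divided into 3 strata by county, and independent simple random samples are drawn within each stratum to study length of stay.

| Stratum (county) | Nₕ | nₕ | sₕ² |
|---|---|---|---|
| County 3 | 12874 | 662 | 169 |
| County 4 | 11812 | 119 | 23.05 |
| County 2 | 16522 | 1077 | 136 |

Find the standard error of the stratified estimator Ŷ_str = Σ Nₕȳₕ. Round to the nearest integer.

Var(Ŷ_str) = Σₕ Nₕ²(1 − fₕ)sₕ²/nₕ.
County 3: 12874²·(1 − 662/12874)·169/662 = 4.0135531 × 10^7.
County 4: 11812²·(1 − 119/11812)·23.05/119 = 2.6753053 × 10^7.
County 2: 16522²·(1 − 1077/16522)·136/1077 = 3.2223576 × 10^7.
Sum = 9.911216 × 10^7.
SE = √(9.911216 × 10^7) = 9956.

9956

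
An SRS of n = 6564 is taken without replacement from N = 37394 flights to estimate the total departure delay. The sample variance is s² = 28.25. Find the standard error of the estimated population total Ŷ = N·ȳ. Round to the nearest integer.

2227

Var(Ŷ) = N²·Var(ȳ) = N²·(1 − n/N)·s²/n.
f = 6564/37394 = 0.17553618; Var(ȳ) = 0.82446382·28.25/6564 = 0.0035483094.
Var(Ŷ) = 37394² · 0.0035483094 = 4.9616409 × 10^6.
SE(Ŷ) = √(4.9616409 × 10^6) = 2227.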